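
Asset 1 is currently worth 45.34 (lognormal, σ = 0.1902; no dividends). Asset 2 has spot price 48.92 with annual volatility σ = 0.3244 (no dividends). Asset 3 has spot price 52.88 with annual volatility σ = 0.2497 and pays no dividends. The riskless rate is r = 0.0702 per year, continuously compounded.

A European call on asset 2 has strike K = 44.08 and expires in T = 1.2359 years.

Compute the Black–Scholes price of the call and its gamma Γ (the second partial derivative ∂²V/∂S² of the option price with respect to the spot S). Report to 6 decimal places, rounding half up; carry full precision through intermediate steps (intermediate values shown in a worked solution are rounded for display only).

price = 11.506378
Γ = 0.017578

σ√T = 0.3244·√1.2359 = 0.360639
d₁ = (ln(S/K) + (r+σ²/2)T) / (σ√T) = (ln(48.92/44.08) + (0.0702+0.3244²/2)·1.2359) / 0.360639 = (0.104180 + 0.151790) / 0.360639 = 0.709770
d₂ = d₁ − σ√T = 0.709770 − 0.360639 = 0.349131
e^{−rT} = 0.916897
N(d₁) = 0.761077,  N(d₂) = 0.636504
Call price V = S·N(d₁) − K·e^{−rT}·N(d₂) = 37.231863 − 25.725484 = 11.506378
φ(d₁) = (1/√(2π))·e^{−d₁²/2} = 0.310111
Γ = φ(d₁) / (S·σ·√T) = 0.017578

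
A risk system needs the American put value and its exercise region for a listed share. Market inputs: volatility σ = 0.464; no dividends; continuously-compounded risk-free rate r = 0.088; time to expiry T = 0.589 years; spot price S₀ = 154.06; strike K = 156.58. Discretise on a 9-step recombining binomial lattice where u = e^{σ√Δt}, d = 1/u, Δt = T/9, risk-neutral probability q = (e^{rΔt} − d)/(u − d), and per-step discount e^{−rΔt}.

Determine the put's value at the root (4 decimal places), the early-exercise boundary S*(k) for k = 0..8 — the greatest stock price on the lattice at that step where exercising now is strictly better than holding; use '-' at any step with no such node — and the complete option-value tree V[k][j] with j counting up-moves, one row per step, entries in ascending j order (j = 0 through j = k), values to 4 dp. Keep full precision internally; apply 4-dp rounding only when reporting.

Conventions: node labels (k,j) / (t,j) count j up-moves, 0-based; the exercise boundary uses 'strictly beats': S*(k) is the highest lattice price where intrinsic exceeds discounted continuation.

Δt=0.06544  u=1.12603  d=0.88807  q=0.49463  discount=0.99426
step 9 (expiry): payoffs max(K−S,0) = 103.6467 89.4631 71.4791 48.6763 19.7634 0.0000 0.0000 0.0000 0.0000 0.0000
step 8: (k=8,j=0): S=59.6047, K−S=96.9753, hold=96.0761 ⇒ V=96.9753 exercise | (k=8,j=1): S=75.5758, K−S=81.0042, hold=80.1050 ⇒ V=81.0042 exercise | (k=8,j=2): S=95.8264, K−S=60.7536, hold=59.8544 ⇒ V=60.7536 exercise | (k=8,j=3): S=121.5031, K−S=35.0769, hold=34.1777 ⇒ V=35.0769 exercise | (k=8,j=4): S=154.0600, K−S=2.5200, hold=9.9305 ⇒ V=9.9305 continue | (k=8,j=5): S=195.3405, K−S=0.0000, hold=0.0000 ⇒ V=0.0000 continue | (k=8,j=6): S=247.6821, K−S=0.0000, hold=0.0000 ⇒ V=0.0000 continue | (k=8,j=7): S=314.0487, K−S=0.0000, hold=0.0000 ⇒ V=0.0000 continue | (k=8,j=8): S=398.1983, K−S=0.0000, hold=0.0000 ⇒ V=0.0000 continue  boundary S*=121.5031
step 7: (k=7,j=0): S=67.1169, K−S=89.4631, hold=88.5640 ⇒ V=89.4631 exercise | (k=7,j=1): S=85.1009, K−S=71.4791, hold=70.5800 ⇒ V=71.4791 exercise | (k=7,j=2): S=107.9037, K−S=48.6763, hold=47.7771 ⇒ V=48.6763 exercise | (k=7,j=3): S=136.8166, K−S=19.7634, hold=22.5087 ⇒ V=22.5087 continue | (k=7,j=4): S=173.4767, K−S=0.0000, hold=4.9897 ⇒ V=4.9897 continue | (k=7,j=5): S=219.9599, K−S=0.0000, hold=0.0000 ⇒ V=0.0000 continue | (k=7,j=6): S=278.8983, K−S=0.0000, hold=0.0000 ⇒ V=0.0000 continue | (k=7,j=7): S=353.6293, K−S=0.0000, hold=0.0000 ⇒ V=0.0000 continue  boundary S*=107.9037
step 6: (k=6,j=0): S=75.5758, K−S=81.0042, hold=80.1050 ⇒ V=81.0042 exercise | (k=6,j=1): S=95.8264, K−S=60.7536, hold=59.8544 ⇒ V=60.7536 exercise | (k=6,j=2): S=121.5031, K−S=35.0769, hold=35.5278 ⇒ V=35.5278 continue | (k=6,j=3): S=154.0600, K−S=2.5200, hold=13.7637 ⇒ V=13.7637 continue | (k=6,j=4): S=195.3405, K−S=0.0000, hold=2.5072 ⇒ V=2.5072 continue | (k=6,j=5): S=247.6821, K−S=0.0000, hold=0.0000 ⇒ V=0.0000 continue | (k=6,j=6): S=314.0487, K−S=0.0000, hold=0.0000 ⇒ V=0.0000 continue  boundary S*=95.8264
step 5: (k=5,j=0): S=85.1009, K−S=71.4791, hold=70.5800 ⇒ V=71.4791 exercise | (k=5,j=1): S=107.9037, K−S=48.6763, hold=47.9989 ⇒ V=48.6763 exercise | (k=5,j=2): S=136.8166, K−S=19.7634, hold=24.6204 ⇒ V=24.6204 continue | (k=5,j=3): S=173.4767, K−S=0.0000, hold=8.1488 ⇒ V=8.1488 continue | (k=5,j=4): S=219.9599, K−S=0.0000, hold=1.2598 ⇒ V=1.2598 continue | (k=5,j=5): S=278.8983, K−S=0.0000, hold=0.0000 ⇒ V=0.0000 continue  boundary S*=107.9037
step 4: (k=4,j=0): S=95.8264, K−S=60.7536, hold=59.8544 ⇒ V=60.7536 exercise | (k=4,j=1): S=121.5031, K−S=35.0769, hold=36.5663 ⇒ V=36.5663 continue | (k=4,j=2): S=154.0600, K−S=2.5200, hold=16.3784 ⇒ V=16.3784 continue | (k=4,j=3): S=195.3405, K−S=0.0000, hold=4.7141 ⇒ V=4.7141 continue | (k=4,j=4): S=247.6821, K−S=0.0000, hold=0.6330 ⇒ V=0.6330 continue  boundary S*=95.8264
step 3: (k=3,j=0): S=107.9037, K−S=48.6763, hold=48.5096 ⇒ V=48.6763 exercise | (k=3,j=1): S=136.8166, K−S=19.7634, hold=26.4281 ⇒ V=26.4281 continue | (k=3,j=2): S=173.4767, K−S=0.0000, hold=10.5479 ⇒ V=10.5479 continue | (k=3,j=3): S=219.9599, K−S=0.0000, hold=2.6800 ⇒ V=2.6800 continue  boundary S*=107.9037
step 2: (k=2,j=0): S=121.5031, K−S=35.0769, hold=37.4553 ⇒ V=37.4553 continue | (k=2,j=1): S=154.0600, K−S=2.5200, hold=18.4666 ⇒ V=18.4666 continue | (k=2,j=2): S=195.3405, K−S=0.0000, hold=6.6180 ⇒ V=6.6180 continue  boundary S*=-
step 1: (k=1,j=0): S=136.8166, K−S=19.7634, hold=27.9018 ⇒ V=27.9018 continue | (k=1,j=1): S=173.4767, K−S=0.0000, hold=12.5335 ⇒ V=12.5335 continue  boundary S*=-
step 0: (k=0,j=0): S=154.0600, K−S=2.5200, hold=20.1836 ⇒ V=20.1836 continue  boundary S*=-

price = 20.1836
boundary = - - - 107.9037 95.8264 107.9037 95.8264 107.9037 121.5031
tree:
20.1836
27.9018 12.5335
37.4553 18.4666 6.6180
48.6763 26.4281 10.5479 2.6800
60.7536 36.5663 16.3784 4.7141 0.6330
71.4791 48.6763 24.6204 8.1488 1.2598 0.0000
81.0042 60.7536 35.5278 13.7637 2.5072 0.0000 0.0000
89.4631 71.4791 48.6763 22.5087 4.9897 0.0000 0.0000 0.0000
96.9753 81.0042 60.7536 35.0769 9.9305 0.0000 0.0000 0.0000 0.0000
103.6467 89.4631 71.4791 48.6763 19.7634 0.0000 0.0000 0.0000 0.0000 0.0000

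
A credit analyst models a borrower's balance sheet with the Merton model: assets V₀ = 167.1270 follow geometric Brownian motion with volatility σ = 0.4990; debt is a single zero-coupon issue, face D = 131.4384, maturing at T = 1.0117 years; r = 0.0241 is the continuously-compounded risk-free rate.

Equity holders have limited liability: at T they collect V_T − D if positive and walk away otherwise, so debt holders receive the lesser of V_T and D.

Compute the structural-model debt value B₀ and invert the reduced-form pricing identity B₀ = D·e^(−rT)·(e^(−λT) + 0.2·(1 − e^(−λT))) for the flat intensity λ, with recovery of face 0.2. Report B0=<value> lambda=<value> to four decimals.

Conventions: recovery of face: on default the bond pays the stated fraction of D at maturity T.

Apply the equity-as-call identities (strike 131.4384, horizon 1.0117 years):
d₁ = [ln(V₀/D) + (r + σ²/2)T] / (σ√T)
   = [ln(167.1270/131.4384) + (0.0241 + 0.5·0.4990²)·1.0117] / (0.4990·√1.0117)
   = [0.240216 + 0.150339] / 0.501911 = 0.778136
d₂ = d₁ − σ√T = 0.778136 − 0.501911 = 0.276225
N(d₁) = 0.781756,  N(d₂) = 0.608813,  e^(−rT) = 0.975913
E₀ = V₀·N(d₁) − D·e^(−rT)·N(d₂)
   = 167.1270·0.781756 − 131.4384·0.975913·0.608813 = 52.558608
B₀ = V₀ − E₀ = 167.1270 − 52.558608 = 114.568392
e^(−λT) = (B₀·e^(rT)/D − 0.2)/(1 − 0.2) = (114.5684·1.024682/131.4384 − 0.2)/0.8 = 0.86645585
λ = −ln(0.86645585)/1.0117 = 0.141686

B0=114.5684 lambda=0.1417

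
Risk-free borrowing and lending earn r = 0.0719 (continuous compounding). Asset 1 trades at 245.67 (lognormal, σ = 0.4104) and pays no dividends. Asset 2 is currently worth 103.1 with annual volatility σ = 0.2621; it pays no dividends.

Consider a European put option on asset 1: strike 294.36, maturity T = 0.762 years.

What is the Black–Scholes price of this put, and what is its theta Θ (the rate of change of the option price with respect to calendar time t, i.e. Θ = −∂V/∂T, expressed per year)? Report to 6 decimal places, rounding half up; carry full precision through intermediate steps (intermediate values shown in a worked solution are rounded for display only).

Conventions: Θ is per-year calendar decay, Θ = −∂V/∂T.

σ√T = 0.4104·√0.762 = 0.358249
d₁ = (ln(S/K) + (r+σ²/2)T) / (σ√T) = (ln(245.67/294.36) + (0.0719+0.4104²/2)·0.762) / 0.358249 = (-0.180814 + 0.118959) / 0.358249 = -0.172660
d₂ = d₁ − σ√T = -0.172660 − 0.358249 = -0.530909
e^{−rT} = 0.946686
N(−d₁) = 0.568541,  N(−d₂) = 0.702259
Put price V = K·e^{−rT}·N(−d₂) − S·N(−d₁) = 195.696106 − 139.673425 = 56.022681
φ(d₁) = (1/√(2π))·e^{−d₁²/2} = 0.393040
Θ = −S·φ(d₁)·σ/(2√T) + r·K·e^{−rT}·N(−d₂) = −22.698050 + 14.070550 = -8.627500

price = 56.022681
Θ = -8.627500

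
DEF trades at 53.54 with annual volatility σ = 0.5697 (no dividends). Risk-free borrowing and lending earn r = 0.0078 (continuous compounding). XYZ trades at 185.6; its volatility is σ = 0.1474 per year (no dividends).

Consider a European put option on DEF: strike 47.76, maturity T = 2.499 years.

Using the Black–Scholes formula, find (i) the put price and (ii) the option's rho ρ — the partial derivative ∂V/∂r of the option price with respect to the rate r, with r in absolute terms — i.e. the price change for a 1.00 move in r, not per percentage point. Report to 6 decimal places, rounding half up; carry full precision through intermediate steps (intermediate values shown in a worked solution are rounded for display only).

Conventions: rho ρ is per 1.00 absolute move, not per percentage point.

σ√T = 0.5697·√2.499 = 0.900595
d₁ = (ln(S/K) + (r+σ²/2)T) / (σ√T) = (ln(53.54/47.76) + (0.0078+0.5697²/2)·2.499) / 0.900595 = (0.114241 + 0.425028) / 0.900595 = 0.598791
d₂ = d₁ − σ√T = 0.598791 − 0.900595 = -0.301803
e^{−rT} = 0.980697
N(−d₁) = 0.274656,  N(−d₂) = 0.618599
Put price V = K·e^{−rT}·N(−d₂) − S·N(−d₁) = 28.973984 − 14.705086 = 14.268897
ρ = −K·T·e^{−rT}·N(−d₂) = -72.405985

price = 14.268897
ρ = -72.405985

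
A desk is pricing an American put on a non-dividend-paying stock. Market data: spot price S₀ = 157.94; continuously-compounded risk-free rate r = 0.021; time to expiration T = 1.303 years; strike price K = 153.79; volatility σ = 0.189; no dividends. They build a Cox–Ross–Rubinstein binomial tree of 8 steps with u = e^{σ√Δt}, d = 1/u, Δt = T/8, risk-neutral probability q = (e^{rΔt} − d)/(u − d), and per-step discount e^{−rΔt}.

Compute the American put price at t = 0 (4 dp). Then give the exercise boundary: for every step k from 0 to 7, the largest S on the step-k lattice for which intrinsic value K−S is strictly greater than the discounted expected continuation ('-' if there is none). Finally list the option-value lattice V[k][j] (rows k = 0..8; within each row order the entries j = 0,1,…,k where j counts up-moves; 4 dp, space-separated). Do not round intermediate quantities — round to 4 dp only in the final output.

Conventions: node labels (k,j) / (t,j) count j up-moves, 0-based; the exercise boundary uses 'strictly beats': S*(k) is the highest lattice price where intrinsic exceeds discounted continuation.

params: Δt=0.16287 u=1.07926 d=0.92656 q=0.50338 e^(-rΔt)=0.99659
t_8 payoffs: 67.9911 53.8512 37.3809 18.1963 0.0000 0.0000 0.0000 0.0000 0.0000
t_7: node(7,0) S=92.5993 payoff=61.1907 vs cont=60.6656 → 61.1907 [stop]  node(7,1) S=107.8600 payoff=45.9300 vs cont=45.4049 → 45.9300 [stop]  node(7,2) S=125.6357 payoff=28.1543 vs cont=27.6292 → 28.1543 [stop]  node(7,3) S=146.3409 payoff=7.4491 vs cont=9.0058 → 9.0058 [wait]  node(7,4) S=170.4584 payoff=0.0000 vs cont=0.0000 → 0.0000 [wait]  node(7,5) S=198.5506 payoff=0.0000 vs cont=0.0000 → 0.0000 [wait]  node(7,6) S=231.2724 payoff=0.0000 vs cont=0.0000 → 0.0000 [wait]  node(7,7) S=269.3869 payoff=0.0000 vs cont=0.0000 → 0.0000 [wait]  ⇒ S*(7)=125.6357
t_6: node(6,0) S=99.9388 payoff=53.8512 vs cont=53.3261 → 53.8512 [stop]  node(6,1) S=116.4091 payoff=37.3809 vs cont=36.8558 → 37.3809 [stop]  node(6,2) S=135.5937 payoff=18.1963 vs cont=18.4522 → 18.4522 [wait]  node(6,3) S=157.9400 payoff=0.0000 vs cont=4.4572 → 4.4572 [wait]  node(6,4) S=183.9691 payoff=0.0000 vs cont=0.0000 → 0.0000 [wait]  node(6,5) S=214.2878 payoff=0.0000 vs cont=0.0000 → 0.0000 [wait]  node(6,6) S=249.6032 payoff=0.0000 vs cont=0.0000 → 0.0000 [wait]  ⇒ S*(6)=116.4091
t_5: node(5,0) S=107.8600 payoff=45.9300 vs cont=45.4049 → 45.9300 [stop]  node(5,1) S=125.6357 payoff=28.1543 vs cont=27.7575 → 28.1543 [stop]  node(5,2) S=146.3409 payoff=7.4491 vs cont=11.3685 → 11.3685 [wait]  node(5,3) S=170.4584 payoff=0.0000 vs cont=2.2060 → 2.2060 [wait]  node(5,4) S=198.5506 payoff=0.0000 vs cont=0.0000 → 0.0000 [wait]  node(5,5) S=231.2724 payoff=0.0000 vs cont=0.0000 → 0.0000 [wait]  ⇒ S*(5)=125.6357
t_4: node(4,0) S=116.4091 payoff=37.3809 vs cont=36.8558 → 37.3809 [stop]  node(4,1) S=135.5937 payoff=18.1963 vs cont=19.6374 → 19.6374 [wait]  node(4,2) S=157.9400 payoff=0.0000 vs cont=6.7332 → 6.7332 [wait]  node(4,3) S=183.9691 payoff=0.0000 vs cont=1.0918 → 1.0918 [wait]  node(4,4) S=214.2878 payoff=0.0000 vs cont=0.0000 → 0.0000 [wait]  ⇒ S*(4)=116.4091
t_3: node(3,0) S=125.6357 payoff=28.1543 vs cont=28.3521 → 28.3521 [wait]  node(3,1) S=146.3409 payoff=7.4491 vs cont=13.0968 → 13.0968 [wait]  node(3,2) S=170.4584 payoff=0.0000 vs cont=3.8802 → 3.8802 [wait]  node(3,3) S=198.5506 payoff=0.0000 vs cont=0.5404 → 0.5404 [wait]  ⇒ S*(3)=-
t_2: node(2,0) S=135.5937 payoff=18.1963 vs cont=20.6023 → 20.6023 [wait]  node(2,1) S=157.9400 payoff=0.0000 vs cont=8.4285 → 8.4285 [wait]  node(2,2) S=183.9691 payoff=0.0000 vs cont=2.1915 → 2.1915 [wait]  ⇒ S*(2)=-
t_1: node(1,0) S=146.3409 payoff=7.4491 vs cont=14.4249 → 14.4249 [wait]  node(1,1) S=170.4584 payoff=0.0000 vs cont=5.2709 → 5.2709 [wait]  ⇒ S*(1)=-
t_0: node(0,0) S=157.9400 payoff=0.0000 vs cont=9.7834 → 9.7834 [wait]  ⇒ S*(0)=-

price = 9.7834
boundary = - - - - 116.4091 125.6357 116.4091 125.6357
tree:
9.7834
14.4249 5.2709
20.6023 8.4285 2.1915
28.3521 13.0968 3.8802 0.5404
37.3809 19.6374 6.7332 1.0918 0.0000
45.9300 28.1543 11.3685 2.2060 0.0000 0.0000
53.8512 37.3809 18.4522 4.4572 0.0000 0.0000 0.0000
61.1907 45.9300 28.1543 9.0058 0.0000 0.0000 0.0000 0.0000
67.9911 53.8512 37.3809 18.1963 0.0000 0.0000 0.0000 0.0000 0.0000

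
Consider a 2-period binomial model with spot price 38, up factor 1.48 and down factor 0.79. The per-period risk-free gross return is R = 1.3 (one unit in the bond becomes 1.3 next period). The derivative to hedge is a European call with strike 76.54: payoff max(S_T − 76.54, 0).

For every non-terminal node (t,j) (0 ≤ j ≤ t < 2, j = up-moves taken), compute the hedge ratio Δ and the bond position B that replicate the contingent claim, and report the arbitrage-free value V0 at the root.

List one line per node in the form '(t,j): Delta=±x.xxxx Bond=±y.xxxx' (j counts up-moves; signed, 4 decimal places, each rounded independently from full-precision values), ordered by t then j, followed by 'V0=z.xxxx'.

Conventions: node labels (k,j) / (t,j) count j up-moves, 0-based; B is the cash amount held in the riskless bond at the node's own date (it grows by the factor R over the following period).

(0,0): Delta=0.1452 Bond=-3.3526
(1,0): Delta=0.0000 Bond=0.0000
(1,1): Delta=0.1725 Bond=-5.8966
V0=2.1643

The replicating-portfolio and risk-neutral prices coincide; use p* = (1.3−0.79)/(1.48−0.79) = 0.7391 for the latter.
Terminal payoffs: V(2,0)=0.0000, V(2,1)=0.0000, V(2,2)=6.6952
  t=1,j=0: stock 30.0200 → up 44.4296 (V=0.0000), down 23.7158 (V=0.0000). Price 0.0000; hedge Δ=0.0000, bond B=0.0000.
  t=1,j=1: stock 56.2400 → up 83.2352 (V=6.6952), down 44.4296 (V=0.0000). Price 3.8066; hedge Δ=0.1725, bond B=-5.8966.
  t=0,j=0: stock 38.0000 → up 56.2400 (V=3.8066), down 30.0200 (V=0.0000). Price 2.1643; hedge Δ=0.1452, bond B=-3.3526.
As a check, the time-0 holding Δ(0,0)·S0 + B(0,0) comes to 2.1643 — exactly V0.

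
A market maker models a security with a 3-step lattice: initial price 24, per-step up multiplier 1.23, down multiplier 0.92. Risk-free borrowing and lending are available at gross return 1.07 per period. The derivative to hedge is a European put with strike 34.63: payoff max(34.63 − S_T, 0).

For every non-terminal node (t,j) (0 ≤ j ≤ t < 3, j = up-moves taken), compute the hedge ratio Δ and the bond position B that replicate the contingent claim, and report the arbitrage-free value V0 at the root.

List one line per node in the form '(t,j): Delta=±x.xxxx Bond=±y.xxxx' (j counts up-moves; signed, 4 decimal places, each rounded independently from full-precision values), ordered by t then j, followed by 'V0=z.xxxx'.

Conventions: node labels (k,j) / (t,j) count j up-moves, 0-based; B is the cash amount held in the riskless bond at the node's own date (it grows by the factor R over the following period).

(0,0): Delta=-0.7243 Bond=22.5790
(1,0): Delta=-1.0000 Bond=30.2472
(1,1): Delta=-0.5043 Bond=17.6659
(2,0): Delta=-1.0000 Bond=32.3645
(2,1): Delta=-1.0000 Bond=32.3645
(2,2): Delta=-0.1088 Bond=4.5431
V0=5.1960

No-arbitrage ⇒ martingale measure with p* = (R−d)/(u−d) = 0.4839.
Expiry values: V(3,0)=15.9415, V(3,1)=9.6443, V(3,2)=1.2252, V(3,3)=0.0000
  t=2,j=0: stock 20.3136 → up 24.9857 (V=9.6443), down 18.6885 (V=15.9415). Price 12.0509; hedge Δ=-1.0000, bond B=32.3645.
  t=2,j=1: stock 27.1584 → up 33.4048 (V=1.2252), down 24.9857 (V=9.6443). Price 5.2061; hedge Δ=-1.0000, bond B=32.3645.
  t=2,j=2: stock 36.3096 → up 44.6608 (V=0.0000), down 33.4048 (V=1.2252). Price 0.5910; hedge Δ=-0.1088, bond B=4.5431.
  t=1,j=0: stock 22.0800 → up 27.1584 (V=5.2061), down 20.3136 (V=12.0509). Price 8.1672; hedge Δ=-1.0000, bond B=30.2472.
  t=1,j=1: stock 29.5200 → up 36.3096 (V=0.5910), down 27.1584 (V=5.2061). Price 2.7785; hedge Δ=-0.5043, bond B=17.6659.
  t=0,j=0: stock 24.0000 → up 29.5200 (V=2.7785), down 22.0800 (V=8.1672). Price 5.1960; hedge Δ=-0.7243, bond B=22.5790.
Sanity check at the root: Δ(0,0)·S0 + B(0,0) reproduces V0 = 5.1960.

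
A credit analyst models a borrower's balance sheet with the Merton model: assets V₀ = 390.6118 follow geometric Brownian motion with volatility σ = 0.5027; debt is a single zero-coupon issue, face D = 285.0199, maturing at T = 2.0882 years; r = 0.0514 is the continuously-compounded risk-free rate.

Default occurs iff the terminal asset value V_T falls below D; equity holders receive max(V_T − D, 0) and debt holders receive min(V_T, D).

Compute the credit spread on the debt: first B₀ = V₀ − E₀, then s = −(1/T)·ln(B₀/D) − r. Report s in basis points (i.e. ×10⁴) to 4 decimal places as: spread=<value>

spread=781.4342

Equity is a call on the firm's assets struck at D = 285.0199:
d₁ = [ln(V₀/D) + (r + σ²/2)T] / (σ√T)
   = [ln(390.6118/285.0199) + (0.0514 + 0.5·0.5027²)·2.0882] / (0.5027·√2.0882)
   = [0.315155 + 0.371185] / 0.726432 = 0.944810
d₂ = d₁ − σ√T = 0.944810 − 0.726432 = 0.218378
N(d₁) = 0.827622,  N(d₂) = 0.586433,  e^(−rT) = 0.898226
E₀ = V₀·N(d₁) − D·e^(−rT)·N(d₂)
   = 390.6118·0.827622 − 285.0199·0.898226·0.586433 = 173.144947
B₀ = V₀ − E₀ = 390.6118 − 173.144947 = 217.466853
spread = −(1/T)·ln(B₀/D) − r = −(1/2.0882)·ln(217.466853/285.0199) − 0.0514 = 0.07814342
in basis points: 0.07814342 × 10⁴ = 781.4342 bp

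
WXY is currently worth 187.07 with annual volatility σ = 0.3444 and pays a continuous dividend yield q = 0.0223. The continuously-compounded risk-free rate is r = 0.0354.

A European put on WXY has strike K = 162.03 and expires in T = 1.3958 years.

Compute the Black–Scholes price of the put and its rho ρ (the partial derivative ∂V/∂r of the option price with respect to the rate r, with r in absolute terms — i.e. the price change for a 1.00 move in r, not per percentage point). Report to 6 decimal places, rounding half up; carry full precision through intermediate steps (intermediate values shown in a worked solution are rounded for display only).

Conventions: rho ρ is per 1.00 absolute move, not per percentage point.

price = 15.569407
ρ = -91.016943

σ√T = 0.3444·√1.3958 = 0.406888
d₁ = (ln(S/K) + (r−q+σ²/2)T) / (σ√T) = (ln(187.07/162.03) + (0.0354−0.0223+0.3444²/2)·1.3958) / 0.406888 = (0.143701 + 0.101064) / 0.406888 = 0.601554
d₂ = d₁ − σ√T = 0.601554 − 0.406888 = 0.194667
e^{−rT} = 0.951790
e^{−qT} = 0.969353
N(−d₁) = 0.273735,  N(−d₂) = 0.422827
Put price V = K·e^{−rT}·N(−d₂) − S·e^{−qT}·N(−d₁) = 65.207725 − 49.638318 = 15.569407
ρ = −K·T·e^{−rT}·N(−d₂) = -91.016943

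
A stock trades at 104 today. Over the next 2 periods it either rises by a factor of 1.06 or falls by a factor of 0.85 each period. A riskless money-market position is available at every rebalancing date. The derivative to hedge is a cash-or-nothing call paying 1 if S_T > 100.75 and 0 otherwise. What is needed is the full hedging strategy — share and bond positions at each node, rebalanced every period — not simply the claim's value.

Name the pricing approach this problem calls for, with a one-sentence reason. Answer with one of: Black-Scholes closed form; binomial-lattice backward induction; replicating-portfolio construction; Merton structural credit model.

framework: replicating-portfolio construction

Key observation: the mandate to exhibit the hedge at every date and state singles out the replicating-portfolio construction on the 2-period tree with factors 1.06 and 0.85 from 104.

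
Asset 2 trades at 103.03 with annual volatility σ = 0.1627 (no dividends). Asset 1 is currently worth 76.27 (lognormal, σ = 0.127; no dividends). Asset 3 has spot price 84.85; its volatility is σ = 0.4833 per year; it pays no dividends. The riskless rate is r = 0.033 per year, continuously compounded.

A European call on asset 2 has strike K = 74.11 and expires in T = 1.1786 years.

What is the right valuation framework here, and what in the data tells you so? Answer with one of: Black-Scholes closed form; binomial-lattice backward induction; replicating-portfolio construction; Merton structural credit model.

framework: Black-Scholes closed form

Key observation: a European-exercise option on asset 2 struck at 74.11 — a GBM underlying with constant parameters — admits an analytic price: the data contain no early exercise, no discrete tree, no debt structure.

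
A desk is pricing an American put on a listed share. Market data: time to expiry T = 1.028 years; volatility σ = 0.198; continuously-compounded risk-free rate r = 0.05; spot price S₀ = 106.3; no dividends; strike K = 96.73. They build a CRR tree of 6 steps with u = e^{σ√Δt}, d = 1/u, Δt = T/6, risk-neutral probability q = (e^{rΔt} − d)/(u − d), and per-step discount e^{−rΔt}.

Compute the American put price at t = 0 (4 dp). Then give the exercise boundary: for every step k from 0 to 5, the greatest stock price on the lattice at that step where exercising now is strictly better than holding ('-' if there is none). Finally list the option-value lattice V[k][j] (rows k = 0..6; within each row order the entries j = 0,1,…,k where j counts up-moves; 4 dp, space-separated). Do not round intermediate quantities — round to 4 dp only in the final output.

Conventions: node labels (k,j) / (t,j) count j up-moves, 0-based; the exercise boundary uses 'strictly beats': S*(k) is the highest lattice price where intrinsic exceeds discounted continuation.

price = 3.1119
boundary = - - - 83.1291 76.5878 83.1291
tree:
3.1119
5.2662 1.2668
8.6352 2.3871 0.3015
13.6009 4.4057 0.6497 0.0000
20.1422 7.9027 1.4000 0.0000 0.0000
26.1688 13.6009 3.0168 0.0000 0.0000 0.0000
31.7212 20.1422 6.5010 0.0000 0.0000 0.0000 0.0000

params: Δt=0.17133 u=1.08541 d=0.92131 q=0.53195 e^(-rΔt)=0.99147
t_6 payoffs: 31.7212 20.1422 6.5010 0.0000 0.0000 0.0000 0.0000
t_5: node(5,0) S=70.5612 payoff=26.1688 vs cont=25.3437 → 26.1688 [stop]  node(5,1) S=83.1291 payoff=13.6009 vs cont=12.7758 → 13.6009 [stop]  node(5,2) S=97.9354 payoff=0.0000 vs cont=3.0168 → 3.0168 [wait]  node(5,3) S=115.3790 payoff=0.0000 vs cont=0.0000 → 0.0000 [wait]  node(5,4) S=135.9295 payoff=0.0000 vs cont=0.0000 → 0.0000 [wait]  node(5,5) S=160.1403 payoff=0.0000 vs cont=0.0000 → 0.0000 [wait]  ⇒ S*(5)=83.1291
t_4: node(4,0) S=76.5878 payoff=20.1422 vs cont=19.3171 → 20.1422 [stop]  node(4,1) S=90.2290 payoff=6.5010 vs cont=7.9027 → 7.9027 [wait]  node(4,2) S=106.3000 payoff=0.0000 vs cont=1.4000 → 1.4000 [wait]  node(4,3) S=125.2334 payoff=0.0000 vs cont=0.0000 → 0.0000 [wait]  node(4,4) S=147.5391 payoff=0.0000 vs cont=0.0000 → 0.0000 [wait]  ⇒ S*(4)=76.5878
t_3: node(3,0) S=83.1291 payoff=13.6009 vs cont=13.5151 → 13.6009 [stop]  node(3,1) S=97.9354 payoff=0.0000 vs cont=4.4057 → 4.4057 [wait]  node(3,2) S=115.3790 payoff=0.0000 vs cont=0.6497 → 0.6497 [wait]  node(3,3) S=135.9295 payoff=0.0000 vs cont=0.0000 → 0.0000 [wait]  ⇒ S*(3)=83.1291
t_2: node(2,0) S=90.2290 payoff=6.5010 vs cont=8.6352 → 8.6352 [wait]  node(2,1) S=106.3000 payoff=0.0000 vs cont=2.3871 → 2.3871 [wait]  node(2,2) S=125.2334 payoff=0.0000 vs cont=0.3015 → 0.3015 [wait]  ⇒ S*(2)=-
t_1: node(1,0) S=97.9354 payoff=0.0000 vs cont=5.2662 → 5.2662 [wait]  node(1,1) S=115.3790 payoff=0.0000 vs cont=1.2668 → 1.2668 [wait]  ⇒ S*(1)=-
t_0: node(0,0) S=106.3000 payoff=0.0000 vs cont=3.1119 → 3.1119 [wait]  ⇒ S*(0)=-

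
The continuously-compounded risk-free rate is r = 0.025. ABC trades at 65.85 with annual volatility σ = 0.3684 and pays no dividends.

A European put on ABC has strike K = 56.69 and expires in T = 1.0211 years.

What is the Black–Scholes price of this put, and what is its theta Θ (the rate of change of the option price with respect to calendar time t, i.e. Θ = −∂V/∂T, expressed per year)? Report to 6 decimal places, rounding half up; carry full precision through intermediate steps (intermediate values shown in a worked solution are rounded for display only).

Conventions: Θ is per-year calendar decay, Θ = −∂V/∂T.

σ√T = 0.3684·√1.0211 = 0.372266
d₁ = (ln(S/K) + (r+σ²/2)T) / (σ√T) = (ln(65.85/56.69) + (0.025+0.3684²/2)·1.0211) / 0.372266 = (0.149782 + 0.094819) / 0.372266 = 0.657057
d₂ = d₁ − σ√T = 0.657057 − 0.372266 = 0.284791
e^{−rT} = 0.974796
N(−d₁) = 0.255572,  N(−d₂) = 0.387902
Put price V = K·e^{−rT}·N(−d₂) − S·N(−d₁) = 21.435929 − 16.829424 = 4.606504
φ(d₁) = (1/√(2π))·e^{−d₁²/2} = 0.321486
Θ = −S·φ(d₁)·σ/(2√T) + r·K·e^{−rT}·N(−d₂) = −3.858990 + 0.535898 = -3.323092

price = 4.606504
Θ = -3.323092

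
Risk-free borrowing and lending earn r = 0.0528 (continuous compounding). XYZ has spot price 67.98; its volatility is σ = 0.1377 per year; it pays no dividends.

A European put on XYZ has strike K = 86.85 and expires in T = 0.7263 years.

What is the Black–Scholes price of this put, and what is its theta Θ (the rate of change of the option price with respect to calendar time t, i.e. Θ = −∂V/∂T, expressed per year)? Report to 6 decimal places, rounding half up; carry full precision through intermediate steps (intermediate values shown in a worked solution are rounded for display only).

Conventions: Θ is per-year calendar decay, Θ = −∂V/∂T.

σ√T = 0.1377·√0.7263 = 0.117352
d₁ = (ln(S/K) + (r+σ²/2)T) / (σ√T) = (ln(67.98/86.85) + (0.0528+0.1377²/2)·0.7263) / 0.117352 = (-0.244969 + 0.045234) / 0.117352 = -1.702006
d₂ = d₁ − σ√T = -1.702006 − 0.117352 = -1.819359
e^{−rT} = 0.962377
N(−d₁) = 0.955623,  N(−d₂) = 0.965572
Put price V = K·e^{−rT}·N(−d₂) − S·N(−d₁) = 80.704866 − 64.963245 = 15.741621
φ(d₁) = (1/√(2π))·e^{−d₁²/2} = 0.093729
Θ = −S·φ(d₁)·σ/(2√T) + r·K·e^{−rT}·N(−d₂) = −0.514754 + 4.261217 = 3.746463

price = 15.741621
Θ = 3.746463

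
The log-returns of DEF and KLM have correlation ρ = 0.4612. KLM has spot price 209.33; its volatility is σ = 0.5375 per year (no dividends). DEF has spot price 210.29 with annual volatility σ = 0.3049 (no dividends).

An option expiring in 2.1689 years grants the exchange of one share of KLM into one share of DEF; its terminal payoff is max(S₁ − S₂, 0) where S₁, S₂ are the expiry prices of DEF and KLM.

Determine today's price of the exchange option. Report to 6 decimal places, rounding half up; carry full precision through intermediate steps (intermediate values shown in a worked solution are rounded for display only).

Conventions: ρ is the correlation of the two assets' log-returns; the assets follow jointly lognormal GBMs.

σ_eff = √(σ₁² + σ₂² − 2ρσ₁σ₂) = √(0.3049² + 0.5375² − 2·0.4612·0.3049·0.5375) = 0.480316
d₁ = (ln(S₁/S₂) + (q₂ − q₁ + σ_eff²/2)T) / (σ_eff√T) = (ln(210.29/209.33) + (0.0 − 0.0 + 0.115352)·2.1689) / 0.707371 = 0.360154
d₂ = d₁ − σ_eff√T = 0.360154 − 0.707371 = -0.347217
N(d₁) = 0.640634,  N(d₂) = 0.364214
V = S₁·e^{−q₁T}·N(d₁) − S₂·e^{−q₂T}·N(d₂) = 134.718919 − 76.240944 = 58.477975
Key observation: the rate r is irrelevant here: denominating values in KLM turns the exchange into a ratio option on S₁/S₂, and discounting at r drops out.

exchange price = 58.477975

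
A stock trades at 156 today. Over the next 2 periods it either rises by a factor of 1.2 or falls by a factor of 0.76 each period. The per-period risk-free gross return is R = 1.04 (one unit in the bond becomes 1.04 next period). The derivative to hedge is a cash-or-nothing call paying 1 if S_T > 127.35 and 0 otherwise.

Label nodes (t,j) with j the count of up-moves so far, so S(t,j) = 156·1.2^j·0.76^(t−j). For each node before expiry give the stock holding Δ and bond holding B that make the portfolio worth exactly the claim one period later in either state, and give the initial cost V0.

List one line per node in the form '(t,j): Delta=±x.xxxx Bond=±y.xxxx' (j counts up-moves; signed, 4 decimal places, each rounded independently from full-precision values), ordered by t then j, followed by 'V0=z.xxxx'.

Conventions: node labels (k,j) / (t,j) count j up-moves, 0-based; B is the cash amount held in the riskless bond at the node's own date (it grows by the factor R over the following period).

(0,0): Delta=0.0051 Bond=0.0076
(1,0): Delta=0.0192 Bond=-1.6608
(1,1): Delta=0.0000 Bond=0.9615
V0=0.8023

Risk-neutral probability p* = (R−d)/(u−d) = (1.04−0.76)/(1.2−0.76) = 0.6364.
Payoffs at expiry: V(2,0)=0.0000, V(2,1)=1.0000, V(2,2)=1.0000
(1,0): S=118.5600. Δ = (V_up−V_dn)/(S_up−S_dn) = (1.0000−0.0000)/(142.2720−90.1056) = 0.0192. V = [p*·1.0000 + (1−p*)·0.0000]/1.04 = 0.6119. B = V − Δ·S = -1.6608.
(1,1): S=187.2000. Δ = (V_up−V_dn)/(S_up−S_dn) = (1.0000−1.0000)/(224.6400−142.2720) = 0.0000. V = [p*·1.0000 + (1−p*)·1.0000]/1.04 = 0.9615. B = V − Δ·S = 0.9615.
(0,0): S=156.0000. Δ = (V_up−V_dn)/(S_up−S_dn) = (0.9615−0.6119)/(187.2000−118.5600) = 0.0051. V = [p*·0.9615 + (1−p*)·0.6119]/1.04 = 0.8023. B = V − Δ·S = 0.0076.
Verification: the root portfolio costs Δ(0,0)·S0 + B(0,0) = 0.8023, matching V0.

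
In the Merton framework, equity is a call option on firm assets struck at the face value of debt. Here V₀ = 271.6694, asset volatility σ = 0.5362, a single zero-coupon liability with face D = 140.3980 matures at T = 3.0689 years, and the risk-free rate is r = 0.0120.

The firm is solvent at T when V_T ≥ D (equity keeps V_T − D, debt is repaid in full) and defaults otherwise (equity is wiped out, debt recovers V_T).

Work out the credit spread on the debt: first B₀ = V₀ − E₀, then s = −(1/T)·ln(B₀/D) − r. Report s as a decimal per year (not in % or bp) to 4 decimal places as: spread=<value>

Apply the equity-as-call identities (strike 140.3980, horizon 3.0689 years):
d₁ = [ln(V₀/D) + (r + σ²/2)T] / (σ√T)
   = [ln(271.6694/140.3980) + (0.0120 + 0.5·0.5362²)·3.0689] / (0.5362·√3.0689)
   = [0.660105 + 0.477997] / 0.939330 = 1.211610
d₂ = d₁ − σ√T = 1.211610 − 0.939330 = 0.272280
N(d₁) = 0.887169,  N(d₂) = 0.607297,  e^(−rT) = 0.963843
E₀ = V₀·N(d₁) − D·e^(−rT)·N(d₂)
   = 271.6694·0.887169 − 140.3980·0.963843·0.607297 = 158.836333
B₀ = V₀ − E₀ = 271.6694 − 158.836333 = 112.833067
spread = −(1/T)·ln(B₀/D) − r = −(1/3.0689)·ln(112.833067/140.3980) − 0.0120 = 0.05922155

spread=0.0592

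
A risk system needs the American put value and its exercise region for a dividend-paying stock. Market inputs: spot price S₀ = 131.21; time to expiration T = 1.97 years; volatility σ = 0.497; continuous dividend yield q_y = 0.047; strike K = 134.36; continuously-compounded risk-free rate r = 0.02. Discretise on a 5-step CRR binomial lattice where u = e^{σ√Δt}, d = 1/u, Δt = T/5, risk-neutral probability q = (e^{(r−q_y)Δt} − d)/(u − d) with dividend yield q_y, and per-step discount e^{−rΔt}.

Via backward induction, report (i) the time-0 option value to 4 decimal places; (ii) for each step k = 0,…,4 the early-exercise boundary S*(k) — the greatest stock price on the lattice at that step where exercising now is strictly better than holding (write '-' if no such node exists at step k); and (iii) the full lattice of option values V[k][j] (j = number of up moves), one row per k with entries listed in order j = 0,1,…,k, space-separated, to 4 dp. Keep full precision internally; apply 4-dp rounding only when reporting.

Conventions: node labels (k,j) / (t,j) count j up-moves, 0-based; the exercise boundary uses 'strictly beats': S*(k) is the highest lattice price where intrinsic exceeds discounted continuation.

Δt=0.39400  u=1.36611  d=0.73201  q=0.40595  discount=0.99215
step 5 (expiry): payoffs max(K−S,0) = 106.7831 82.8947 38.3132 0.0000 0.0000 0.0000
step 4: (k=4,j=0): S=37.6730, K−S=96.6870, hold=96.3236 ⇒ V=96.6870 exercise | (k=4,j=1): S=70.3070, K−S=64.0530, hold=64.2884 ⇒ V=64.2884 continue | (k=4,j=2): S=131.2100, K−S=3.1500, hold=22.5814 ⇒ V=22.5814 continue | (k=4,j=3): S=244.8699, K−S=0.0000, hold=0.0000 ⇒ V=0.0000 continue | (k=4,j=4): S=456.9871, K−S=0.0000, hold=0.0000 ⇒ V=0.0000 continue  boundary S*=37.6730
step 3: (k=3,j=0): S=51.4653, K−S=82.8947, hold=82.8792 ⇒ V=82.8947 exercise | (k=3,j=1): S=96.0468, K−S=38.3132, hold=46.9858 ⇒ V=46.9858 continue | (k=3,j=2): S=179.2467, K−S=0.0000, hold=13.3093 ⇒ V=13.3093 continue | (k=3,j=3): S=334.5181, K−S=0.0000, hold=0.0000 ⇒ V=0.0000 continue  boundary S*=51.4653
step 2: (k=2,j=0): S=70.3070, K−S=64.0530, hold=67.7814 ⇒ V=67.7814 continue | (k=2,j=1): S=131.2100, K−S=3.1500, hold=33.0534 ⇒ V=33.0534 continue | (k=2,j=2): S=244.8699, K−S=0.0000, hold=7.8443 ⇒ V=7.8443 continue  boundary S*=-
step 1: (k=1,j=0): S=96.0468, K−S=38.3132, hold=53.2623 ⇒ V=53.2623 continue | (k=1,j=1): S=179.2467, K−S=0.0000, hold=22.6407 ⇒ V=22.6407 continue  boundary S*=-
step 0: (k=0,j=0): S=131.2100, K−S=3.1500, hold=40.5110 ⇒ V=40.5110 continue  boundary S*=-

price = 40.5110
boundary = - - - 51.4653 37.6730
tree:
40.5110
53.2623 22.6407
67.7814 33.0534 7.8443
82.8947 46.9858 13.3093 0.0000
96.6870 64.2884 22.5814 0.0000 0.0000
106.7831 82.8947 38.3132 0.0000 0.0000 0.0000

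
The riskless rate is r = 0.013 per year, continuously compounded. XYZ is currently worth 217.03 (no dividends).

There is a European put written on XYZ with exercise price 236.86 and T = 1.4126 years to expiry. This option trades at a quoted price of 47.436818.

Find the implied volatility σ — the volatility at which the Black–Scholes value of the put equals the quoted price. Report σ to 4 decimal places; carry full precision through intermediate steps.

sigma = 0.3708

At σ = 0.3708 the Black–Scholes value reproduces the quote:
σ√T = 0.3708·√1.4126 = 0.440706
d₁ = (ln(S/K) + (r+σ²/2)T) / (σ√T) = (ln(217.03/236.86) + (0.013+0.3708²/2)·1.4126) / 0.440706 = (-0.087434 + 0.115475) / 0.440706 = 0.063628
d₂ = d₁ − σ√T = 0.063628 − 0.440706 = -0.377079
e^{−rT} = 0.981804
N(−d₁) = 0.474633,  N(−d₂) = 0.646942
V = K·e^{−rT}·N(−d₂) − S·N(−d₁) = 150.446479 − 103.009661 = 47.436818 (the quoted price), and the Black–Scholes price is strictly increasing in σ, so σ is unique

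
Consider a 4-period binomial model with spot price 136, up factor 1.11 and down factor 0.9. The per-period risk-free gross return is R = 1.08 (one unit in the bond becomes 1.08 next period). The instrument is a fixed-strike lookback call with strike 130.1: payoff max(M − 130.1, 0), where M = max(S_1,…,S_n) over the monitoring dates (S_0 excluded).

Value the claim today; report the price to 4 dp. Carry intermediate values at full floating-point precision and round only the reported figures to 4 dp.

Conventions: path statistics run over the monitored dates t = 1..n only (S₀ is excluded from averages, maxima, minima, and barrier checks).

price = 42.6767

Risk-neutral up-probability p* = (R−d)/(u−d) = (1.08−0.9)/(1.11−0.9) = 0.8571; the claim prices as the p*-weighted sum of path payoffs discounted by R^4.
Enumerate all 2^4 = 16 price paths (U = up ×1.11, D = down ×0.9); each path with k up-moves has probability p*^k·(1−p*)^(4−k).
DDDD: M=122.4000, payoff=0.0000, prob=0.000416
UDDD: M=150.9600, payoff=20.8600, prob=0.002499
DUDD: M=135.8640, payoff=5.7640, prob=0.002499
UUDD: M=167.5656, payoff=37.4656, prob=0.014994
DDUD: M=122.4000, payoff=0.0000, prob=0.002499
UDUD: M=150.9600, payoff=20.8600, prob=0.014994
DUUD: M=150.8090, payoff=20.7090, prob=0.014994
UUUD: M=185.9978, payoff=55.8978, prob=0.089963
DDDU: M=122.4000, payoff=0.0000, prob=0.002499
UDDU: M=150.9600, payoff=20.8600, prob=0.014994
DUDU: M=135.8640, payoff=5.7640, prob=0.014994
UUDU: M=167.5656, payoff=37.4656, prob=0.089963
DDUU: M=135.7281, payoff=5.6281, prob=0.014994
UDUU: M=167.3980, payoff=37.2980, prob=0.089963
DUUU: M=167.3980, payoff=37.2980, prob=0.089963
UUUU: M=206.4576, payoff=76.3576, prob=0.539775
Price = Σ prob·payoff / R^4 = 58.061114 / 1.360489 = 42.6767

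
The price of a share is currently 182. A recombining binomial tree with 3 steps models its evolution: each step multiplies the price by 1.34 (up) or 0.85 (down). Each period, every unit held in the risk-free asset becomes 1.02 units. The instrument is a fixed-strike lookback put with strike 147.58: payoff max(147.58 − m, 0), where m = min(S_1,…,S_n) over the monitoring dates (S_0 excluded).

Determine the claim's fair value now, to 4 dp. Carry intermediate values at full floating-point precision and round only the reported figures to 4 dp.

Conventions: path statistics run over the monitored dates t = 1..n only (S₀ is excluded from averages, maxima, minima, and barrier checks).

price = 11.6412

Under the martingale measure an up-move has probability p* = 0.3469; value the claim as the probability-weighted average of per-path payoffs, discounted 3 periods at R = 1.02.
Enumerate all 2^3 = 8 price paths (U = up ×1.34, D = down ×0.85); each path with k up-moves has probability p*^k·(1−p*)^(3−k).
DDD: m=111.7708, payoff=35.8092, prob=0.278523
UDD: m=176.2033, payoff=0.0000, prob=0.147966
DUD: m=154.7000, payoff=0.0000, prob=0.147966
UUD: m=243.8800, payoff=0.0000, prob=0.078607
DDU: m=131.4950, payoff=16.0850, prob=0.147966
UDU: m=207.2980, payoff=0.0000, prob=0.078607
DUU: m=154.7000, payoff=0.0000, prob=0.078607
UUU: m=243.8800, payoff=0.0000, prob=0.041760
Price = Σ prob·payoff / R^3 = 12.353740 / 1.061208 = 11.6412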